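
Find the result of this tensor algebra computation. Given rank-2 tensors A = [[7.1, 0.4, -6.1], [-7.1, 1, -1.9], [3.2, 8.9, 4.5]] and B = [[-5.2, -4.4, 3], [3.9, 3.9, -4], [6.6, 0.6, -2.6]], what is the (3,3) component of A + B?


Tensor addition is component-wise: (A + B)_{ij} = A_{ij} + B_{ij}.
A_{33} = 4.5
B_{33} = -2.6
(A + B)_{33} = 4.5 + -2.6 = 1.9

1.9


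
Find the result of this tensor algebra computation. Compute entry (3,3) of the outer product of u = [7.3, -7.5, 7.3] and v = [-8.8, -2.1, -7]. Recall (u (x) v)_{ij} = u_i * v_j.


The outer product entry T_{ij} = u_i * v_j.
We need i=3, j=3.
u_3 = 7.3, v_3 = -7
T_{3,3} = 7.3 * -7 = -51.1

-51.1


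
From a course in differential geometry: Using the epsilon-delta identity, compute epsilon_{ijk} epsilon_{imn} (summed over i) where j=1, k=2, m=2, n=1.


Using the identity: epsilon_{ijk} epsilon_{imn} = delta_{jm} delta_{kn} - delta_{jn} delta_{km}.
delta_{12} = 0
delta_{21} = 0
delta_{11} = 1
delta_{22} = 1
Result = 0 * 0 - 1 * 1 = 0 - 1 = -1

-1


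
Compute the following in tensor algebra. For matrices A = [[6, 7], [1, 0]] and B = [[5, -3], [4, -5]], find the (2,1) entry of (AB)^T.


(AB)^T_{ij} = (AB)_{ji} = sum_k A_{jk} B_{ki}.
For i=2, j=1 we need (AB)_{12}:
A_{11} * B_{12} = 6 * -3 = -18
A_{12} * B_{22} = 7 * -5 = -35
Sum = -18 + -35 = -53

-53


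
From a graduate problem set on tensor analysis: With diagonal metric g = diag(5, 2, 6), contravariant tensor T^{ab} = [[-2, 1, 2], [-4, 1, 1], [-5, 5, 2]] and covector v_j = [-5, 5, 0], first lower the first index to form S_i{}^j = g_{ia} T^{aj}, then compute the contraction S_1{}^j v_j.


Step 1: lower the first index. For a diagonal metric, g_{ia} T^{aj} = g_{ii} T^{ij} (no sum on i).
g_{11} = 5
S_1{}^1 = 5 * T^{11} = 5 * -2 = -10
S_1{}^2 = 5 * T^{12} = 5 * 1 = 5
S_1{}^3 = 5 * T^{13} = 5 * 2 = 10
Step 2: contract S_1{}^j with v_j.
S_1{}^1 * v_1 = -10 * -5 = 50
S_1{}^2 * v_2 = 5 * 5 = 25
S_1{}^3 * v_3 = 10 * 0 = 0
Result = 50 + 25 + 0 = 75

75


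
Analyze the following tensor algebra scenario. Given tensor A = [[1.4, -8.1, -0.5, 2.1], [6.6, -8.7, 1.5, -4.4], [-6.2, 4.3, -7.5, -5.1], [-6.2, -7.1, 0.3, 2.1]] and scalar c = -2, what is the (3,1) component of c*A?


Scalar multiplication: (cA)_{ij} = c * A_{ij}.
c = -2
A_{31} = -6.2
(cA)_{31} = -2 * -6.2 = 12.4

12.4


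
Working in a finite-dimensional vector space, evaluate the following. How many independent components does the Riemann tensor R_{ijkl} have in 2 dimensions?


The Riemann tensor in d dimensions has d^2(d^2 - 1)/12 independent components.
d = 2, so d^2 = 4
d^2 - 1 = 3
d^2(d^2 - 1) = 4 * 3 = 12
Divide by 12: 12 / 12 = 1

1


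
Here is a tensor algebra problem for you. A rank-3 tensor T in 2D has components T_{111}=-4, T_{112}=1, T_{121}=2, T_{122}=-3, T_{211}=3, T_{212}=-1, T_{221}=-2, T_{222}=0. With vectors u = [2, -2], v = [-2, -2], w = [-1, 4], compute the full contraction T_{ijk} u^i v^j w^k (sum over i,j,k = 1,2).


S = sum over i,j,k of T_{ijk} u_i v_j w_k. Expanding all 8 terms:
T_{111}*u_1*v_1*w_1 = -4*2*-2*-1 = -16  (running total: -16)
T_{112}*u_1*v_1*w_2 = 1*2*-2*4 = -16  (running total: -32)
T_{121}*u_1*v_2*w_1 = 2*2*-2*-1 = 8  (running total: -24)
T_{122}*u_1*v_2*w_2 = -3*2*-2*4 = 48  (running total: 24)
T_{211}*u_2*v_1*w_1 = 3*-2*-2*-1 = -12  (running total: 12)
T_{212}*u_2*v_1*w_2 = -1*-2*-2*4 = -16  (running total: -4)
T_{221}*u_2*v_2*w_1 = -2*-2*-2*-1 = 8  (running total: 4)
T_{222}*u_2*v_2*w_2 = 0*-2*-2*4 = 0  (running total: 4)
S = 4

4


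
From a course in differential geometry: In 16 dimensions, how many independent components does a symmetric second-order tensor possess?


A symmetric rank-2 tensor in d dimensions has d(d+1)/2 independent components.
d = 16
d(d+1)/2 = 16 * 17 / 2 = 272 / 2 = 136

136


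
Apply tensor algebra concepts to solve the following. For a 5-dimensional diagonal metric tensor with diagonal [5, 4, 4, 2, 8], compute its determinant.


For a diagonal metric, the determinant is the product of diagonal entries.
Diagonal entries: 5, 4, 4, 2, 8
det(g) = 5 * 4 * 4 * 2 * 8 = 1280

1280


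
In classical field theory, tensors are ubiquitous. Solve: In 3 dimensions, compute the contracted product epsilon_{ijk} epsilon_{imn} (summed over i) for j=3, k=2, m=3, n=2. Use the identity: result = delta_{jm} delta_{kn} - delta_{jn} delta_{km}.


Using the identity: epsilon_{ijk} epsilon_{imn} = delta_{jm} delta_{kn} - delta_{jn} delta_{km}.
delta_{33} = 1
delta_{22} = 1
delta_{32} = 0
delta_{23} = 0
Result = 1 * 1 - 0 * 0 = 1 - 0 = 1

1


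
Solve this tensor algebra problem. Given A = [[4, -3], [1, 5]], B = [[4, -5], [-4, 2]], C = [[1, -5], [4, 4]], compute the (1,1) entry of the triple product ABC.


(ABC)_{11} = sum_m (AB)_{1m} C_{m1}. First compute row 1 of AB.
(AB)_{11} = 4*4 + -3*-4 = 28
(AB)_{12} = 4*-5 + -3*2 = -26
Now contract with column 1 of C:
(AB)_{11} * C_{11} = 28 * 1 = 28
(AB)_{12} * C_{21} = -26 * 4 = -104
(ABC)_{11} = 28 + -104 = -76

-76


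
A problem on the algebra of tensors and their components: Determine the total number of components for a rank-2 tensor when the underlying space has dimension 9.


The number of components of a rank-r tensor in d dimensions is d^r.
Here d = 9 and r = 2.
9^2 = 81

81


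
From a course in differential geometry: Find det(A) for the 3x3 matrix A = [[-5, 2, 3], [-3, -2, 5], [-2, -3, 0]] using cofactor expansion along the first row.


Expanding along the first row, det(A) = a11*M_11 - a12*M_12 + a13*M_13, where M_1j is the (1,j) minor.
Minor M_11 = -2*0 - 5*-3 = 15
Minor M_12 = -3*0 - 5*-2 = 10
Minor M_13 = -3*-3 - -2*-2 = 5
det = -5*(15) - 2*(10) + 3*(5)
    = -75 - 20 + 15
    = -80

-80


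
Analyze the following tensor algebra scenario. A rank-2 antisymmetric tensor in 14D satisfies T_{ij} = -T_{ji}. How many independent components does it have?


An antisymmetric rank-2 tensor satisfies A_{ij} = -A_{ji}, so diagonal entries are zero.
The independent components are the upper-triangular entries: C(n, 2) = n(n-1)/2.
n = 14
C(14, 2) = 14 * 13 / 2 = 182 / 2 = 91

91


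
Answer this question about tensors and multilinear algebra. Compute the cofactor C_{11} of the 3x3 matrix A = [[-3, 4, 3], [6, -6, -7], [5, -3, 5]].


To find cofactor C_{11}, delete row 1 and column 1.
The resulting 2x2 submatrix is: [[-6, -7], [-3, 5]]
Minor M_{11} = -6*5 - -7*-3
  = -30 - 21 = -51
Sign = (-1)^(1+1) = (-1)^2 = 1
Cofactor C_{11} = 1 * -51 = -51

-51


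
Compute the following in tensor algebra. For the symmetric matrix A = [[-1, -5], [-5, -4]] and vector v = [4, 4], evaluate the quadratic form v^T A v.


First compute Av:
(Av)_1 = -1*4 + -5*4 = -24
(Av)_2 = -5*4 + -4*4 = -36
Av = [-24, -36]
Then v^T (Av) = 4*-24 + 4*-36
= -96 + -144 = -240

-240


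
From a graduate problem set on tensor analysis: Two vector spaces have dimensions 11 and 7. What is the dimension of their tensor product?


The dimension of a tensor product is the product of dimensions.
dim(V) = 11, dim(W) = 7
dim(V (x) W) = 11 * 7 = 77

77


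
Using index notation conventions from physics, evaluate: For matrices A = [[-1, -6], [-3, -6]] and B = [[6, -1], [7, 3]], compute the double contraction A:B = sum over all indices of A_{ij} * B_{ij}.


A:B = sum over all i,j of A_{ij} * B_{ij}.
Row 1: -1*6=-6, -6*-1=6 => row sum = 0
Row 2: -3*7=-21, -6*3=-18 => row sum = -39
Total = 0 + -39 = -39

-39


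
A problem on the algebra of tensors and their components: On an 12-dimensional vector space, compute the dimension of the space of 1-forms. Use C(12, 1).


The dimension of the space of p-forms on an n-dimensional space is C(n, p).
n = 12, p = 1
C(12, 1) = 12! / (1! * 11!) = 12

12


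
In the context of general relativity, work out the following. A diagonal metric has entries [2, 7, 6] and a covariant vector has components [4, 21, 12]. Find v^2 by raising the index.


To raise an index with a diagonal metric: v^i = v_i / g_{ii}.
For index 2: v_2 = 21, g_{22} = 7
v^2 = 21 / 7 = 3

3


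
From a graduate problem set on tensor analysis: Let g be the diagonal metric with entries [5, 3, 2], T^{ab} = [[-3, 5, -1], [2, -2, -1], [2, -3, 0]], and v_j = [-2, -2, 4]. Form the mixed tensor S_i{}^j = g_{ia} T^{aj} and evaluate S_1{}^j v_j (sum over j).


Step 1: lower the first index. For a diagonal metric, g_{ia} T^{aj} = g_{ii} T^{ij} (no sum on i).
g_{11} = 5
S_1{}^1 = 5 * T^{11} = 5 * -3 = -15
S_1{}^2 = 5 * T^{12} = 5 * 5 = 25
S_1{}^3 = 5 * T^{13} = 5 * -1 = -5
Step 2: contract S_1{}^j with v_j.
S_1{}^1 * v_1 = -15 * -2 = 30
S_1{}^2 * v_2 = 25 * -2 = -50
S_1{}^3 * v_3 = -5 * 4 = -20
Result = 30 + -50 + -20 = -40

-40


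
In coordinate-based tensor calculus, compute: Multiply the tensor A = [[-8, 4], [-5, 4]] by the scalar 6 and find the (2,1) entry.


Scalar multiplication: (cA)_{ij} = c * A_{ij}.
c = 6
A_{21} = -5
(cA)_{21} = 6 * -5 = -30

-30


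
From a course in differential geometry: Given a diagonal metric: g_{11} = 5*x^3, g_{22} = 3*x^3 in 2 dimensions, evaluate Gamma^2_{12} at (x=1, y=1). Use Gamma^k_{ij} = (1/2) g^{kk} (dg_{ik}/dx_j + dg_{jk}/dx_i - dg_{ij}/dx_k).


For a diagonal metric, Gamma^k_{ij} = (1/2) g^{kk} (dg_{ik}/dx_j + dg_{jk}/dx_i - dg_{ij}/dx_k).
The metric is diagonal, so g_{ab} = 0 for a != b.
At the given point: g_{11} = 5, g_{22} = 3
g^{22} = 1/3
dg_{12}/dx_2 = 0 (off-diagonal)
dg_{22}/dx_1 = dg_{22}/dx_1 = 9
dg_{12}/dx_2 = 0 (off-diagonal)
Numerator = 0 + 9 - 0 = 9
Gamma^2_{12} = 9 / (2 * 3) = 3/2

3/2


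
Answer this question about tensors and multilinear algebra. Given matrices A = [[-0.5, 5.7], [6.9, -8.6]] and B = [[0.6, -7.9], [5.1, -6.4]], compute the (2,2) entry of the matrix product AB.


(AB)_{ij} = sum_k A_{ik} B_{kj}.
For i=2, j=2:
A_{21} * B_{12} = 6.9 * -7.9 = -54.51
A_{22} * B_{22} = -8.6 * -6.4 = 55.04
Sum = -54.51 + 55.04 = 0.53

0.53


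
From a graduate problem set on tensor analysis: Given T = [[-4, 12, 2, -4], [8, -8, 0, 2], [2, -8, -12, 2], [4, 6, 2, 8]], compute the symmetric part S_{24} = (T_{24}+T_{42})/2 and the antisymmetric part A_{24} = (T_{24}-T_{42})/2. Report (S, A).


T_{24} = 2
T_{42} = 6
S_{24} = (2 + 6)/2 = 8/2 = 4
A_{24} = (2 - 6)/2 = -4/2 = -2
Check: S + A = 4 + -2 = 2 = T_{24}.

(4, -2)


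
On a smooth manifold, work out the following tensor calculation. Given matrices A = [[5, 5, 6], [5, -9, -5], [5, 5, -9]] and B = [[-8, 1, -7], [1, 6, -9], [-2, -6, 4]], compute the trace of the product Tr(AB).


Tr(AB) = sum_i (AB)_{ii} where (AB)_{ii} = sum_k A_{ik} B_{ki}.
(AB)_{11} = 5*-8 + 5*1 + 6*-2 = -47
(AB)_{22} = 5*1 + -9*6 + -5*-6 = -19
(AB)_{33} = 5*-7 + 5*-9 + -9*4 = -116
Tr(AB) = -47 + -19 + -116 = -182

-182


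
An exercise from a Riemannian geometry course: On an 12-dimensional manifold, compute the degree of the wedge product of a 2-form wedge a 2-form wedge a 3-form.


The degree of a wedge product is the sum of the degrees of the individual forms.
Degrees: 2, 2, 3
Total degree = 2 + 2 + 3 = 7

7


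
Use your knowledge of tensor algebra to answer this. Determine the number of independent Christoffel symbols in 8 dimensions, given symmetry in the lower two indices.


Christoffel symbols Gamma^k_{ij} are symmetric in i,j, so there are d * d(d+1)/2 independent symbols.
d = 8
d(d+1)/2 = 8 * 9 / 2 = 36
Total = 8 * 36 = 288

288


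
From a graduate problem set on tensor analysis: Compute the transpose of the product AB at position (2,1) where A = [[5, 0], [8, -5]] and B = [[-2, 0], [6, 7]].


(AB)^T_{ij} = (AB)_{ji} = sum_k A_{jk} B_{ki}.
For i=2, j=1 we need (AB)_{12}:
A_{11} * B_{12} = 5 * 0 = 0
A_{12} * B_{22} = 0 * 7 = 0
Sum = 0 + 0 = 0

0


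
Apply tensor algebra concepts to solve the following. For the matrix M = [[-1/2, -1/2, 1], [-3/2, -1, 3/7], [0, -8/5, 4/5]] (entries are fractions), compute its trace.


The trace is the sum of diagonal entries.
Diagonal: M[1,1] = -1/2, M[2,2] = -1, M[3,3] = 4/5
Tr(M) = -1/2 + -1 + 4/5
Computing step by step:
After adding M[1,1]: -1/2
After adding M[2,2]: -3/2
After adding M[3,3]: -7/10
Tr(M) = -7/10

-7/10


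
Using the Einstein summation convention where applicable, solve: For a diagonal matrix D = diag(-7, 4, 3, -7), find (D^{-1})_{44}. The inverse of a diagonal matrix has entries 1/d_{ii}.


For a diagonal matrix, the inverse has entries (D^{-1})_{ii} = 1/d_{ii}.
The diagonal entries are: d_{11} = -7, d_{22} = 4, d_{33} = 3, d_{44} = -7
We need (D^{-1})_{44} = 1/d_{44} = 1/-7 = -1/7

-1/7


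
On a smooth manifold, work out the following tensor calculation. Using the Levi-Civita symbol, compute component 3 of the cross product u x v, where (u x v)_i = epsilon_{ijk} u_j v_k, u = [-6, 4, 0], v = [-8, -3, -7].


(u x v)_3 = sum_{j,k} epsilon_{3jk} u_j v_k. Only permutations of (1,2,3) contribute; the two non-zero terms are:
eps_{312} u_1 v_2 = 1 * -6 * -3 = 18
eps_{321} u_2 v_1 = -1 * 4 * -8 = 32
(u x v)_3 = 50

50


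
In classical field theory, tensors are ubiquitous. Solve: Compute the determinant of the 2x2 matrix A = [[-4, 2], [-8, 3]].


For a 2x2 matrix [[a, b], [c, d]], det = a*d - b*c.
a = -4, b = 2, c = -8, d = 3
a*d = -4 * 3 = -12
b*c = 2 * -8 = -16
det = -12 - -16 = 4

4


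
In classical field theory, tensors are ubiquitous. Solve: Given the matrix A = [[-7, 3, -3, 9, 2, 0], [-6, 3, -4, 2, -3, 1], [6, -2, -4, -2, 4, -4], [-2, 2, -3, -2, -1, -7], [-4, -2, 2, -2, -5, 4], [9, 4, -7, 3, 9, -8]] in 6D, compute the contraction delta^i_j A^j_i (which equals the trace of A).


The contraction (trace) of a rank-2 tensor is the sum of its diagonal elements.
Diagonal entries: A[1,1] = -7, A[2,2] = 3, A[3,3] = -4, A[4,4] = -2, A[5,5] = -5, A[6,6] = -8
Tr(A) = -7 + 3 + -4 + -2 + -5 + -8 = -23

-23


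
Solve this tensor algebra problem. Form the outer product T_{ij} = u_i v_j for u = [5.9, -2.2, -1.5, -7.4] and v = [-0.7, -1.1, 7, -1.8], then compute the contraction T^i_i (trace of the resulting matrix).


The outer product gives T_{ij} = u_i v_j.
The trace (contraction) is Tr(T) = sum_i T_{ii} = sum_i u_i v_i.
Diagonal entries:
T_{11} = u_1 * v_1 = 5.9 * -0.7 = -4.13
T_{22} = u_2 * v_2 = -2.2 * -1.1 = 2.42
T_{33} = u_3 * v_3 = -1.5 * 7 = -10.5
T_{44} = u_4 * v_4 = -7.4 * -1.8 = 13.32
Tr(T) = -4.13 + 2.42 + -10.5 + 13.32 = 1.11

1.11


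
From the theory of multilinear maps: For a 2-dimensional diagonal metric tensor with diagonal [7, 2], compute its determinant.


For a diagonal metric, the determinant is the product of diagonal entries.
Diagonal entries: 7, 2
det(g) = 7 * 2 = 14

14


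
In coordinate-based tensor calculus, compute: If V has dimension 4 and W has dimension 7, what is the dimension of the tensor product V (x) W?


The dimension of a tensor product is the product of dimensions.
dim(V) = 4, dim(W) = 7
dim(V (x) W) = 4 * 7 = 28

28


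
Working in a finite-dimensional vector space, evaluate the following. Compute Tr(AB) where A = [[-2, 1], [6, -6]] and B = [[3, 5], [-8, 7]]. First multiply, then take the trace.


Tr(AB) = sum_i (AB)_{ii} where (AB)_{ii} = sum_k A_{ik} B_{ki}.
(AB)_{11} = -2*3 + 1*-8 = -14
(AB)_{22} = 6*5 + -6*7 = -12
Tr(AB) = -14 + -12 = -26

-26


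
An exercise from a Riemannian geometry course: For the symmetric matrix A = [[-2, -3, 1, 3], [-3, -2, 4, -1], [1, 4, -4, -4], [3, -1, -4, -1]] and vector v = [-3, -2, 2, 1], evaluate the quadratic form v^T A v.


First compute Av:
(Av)_1 = -2*-3 + -3*-2 + 1*2 + 3*1 = 17
(Av)_2 = -3*-3 + -2*-2 + 4*2 + -1*1 = 20
(Av)_3 = 1*-3 + 4*-2 + -4*2 + -4*1 = -23
(Av)_4 = 3*-3 + -1*-2 + -4*2 + -1*1 = -16
Av = [17, 20, -23, -16]
Then v^T (Av) = -3*17 + -2*20 + 2*-23 + 1*-16
= -51 + -40 + -46 + -16 = -153

-153


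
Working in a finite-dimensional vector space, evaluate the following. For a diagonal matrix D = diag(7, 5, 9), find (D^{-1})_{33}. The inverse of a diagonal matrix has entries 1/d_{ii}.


For a diagonal matrix, the inverse has entries (D^{-1})_{ii} = 1/d_{ii}.
The diagonal entries are: d_{11} = 7, d_{22} = 5, d_{33} = 9
We need (D^{-1})_{33} = 1/d_{33} = 1/9 = 1/9

1/9


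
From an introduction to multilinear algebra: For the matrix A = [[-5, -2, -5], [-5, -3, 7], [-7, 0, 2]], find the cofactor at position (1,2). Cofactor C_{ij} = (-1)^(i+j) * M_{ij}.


To find cofactor C_{12}, delete row 1 and column 2.
The resulting 2x2 submatrix is: [[-5, 7], [-7, 2]]
Minor M_{12} = -5*2 - 7*-7
  = -10 - -49 = 39
Sign = (-1)^(1+2) = (-1)^3 = -1
Cofactor C_{12} = -1 * 39 = -39

-39


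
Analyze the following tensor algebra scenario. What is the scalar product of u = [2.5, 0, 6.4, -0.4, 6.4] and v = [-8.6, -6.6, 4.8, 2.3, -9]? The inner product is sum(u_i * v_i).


The inner product u . v = sum of u_i * v_i.
Term-by-term: 2.5 * -8.6, 0 * -6.6, 6.4 * 4.8, -0.4 * 2.3, 6.4 * -9
Products: -21.5, 0, 30.72, -0.92, -57.6
Sum = -21.5 + 0 + 30.72 + -0.92 + -57.6 = -49.3

-49.3


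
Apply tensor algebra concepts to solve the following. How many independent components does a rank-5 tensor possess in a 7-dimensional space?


The number of components of a rank-r tensor in d dimensions is d^r.
Here d = 7 and r = 5.
7^5 = 16807

16807


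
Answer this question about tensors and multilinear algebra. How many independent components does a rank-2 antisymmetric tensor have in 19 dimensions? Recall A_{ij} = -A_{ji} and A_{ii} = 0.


An antisymmetric rank-2 tensor satisfies A_{ij} = -A_{ji}, so diagonal entries are zero.
The independent components are the upper-triangular entries: C(n, 2) = n(n-1)/2.
n = 19
C(19, 2) = 19 * 18 / 2 = 342 / 2 = 171

171


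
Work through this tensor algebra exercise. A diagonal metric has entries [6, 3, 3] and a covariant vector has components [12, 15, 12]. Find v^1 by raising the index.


To raise an index with a diagonal metric: v^i = v_i / g_{ii}.
For index 1: v_1 = 12, g_{11} = 6
v^1 = 12 / 6 = 2

2


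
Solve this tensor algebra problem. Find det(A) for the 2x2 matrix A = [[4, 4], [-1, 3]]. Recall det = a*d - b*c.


For a 2x2 matrix [[a, b], [c, d]], det = a*d - b*c.
a = 4, b = 4, c = -1, d = 3
a*d = 4 * 3 = 12
b*c = 4 * -1 = -4
det = 12 - -4 = 16

16


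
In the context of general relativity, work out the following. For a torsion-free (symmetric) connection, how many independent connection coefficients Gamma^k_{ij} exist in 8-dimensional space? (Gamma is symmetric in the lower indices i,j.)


Christoffel symbols Gamma^k_{ij} are symmetric in i,j, so there are d * d(d+1)/2 independent symbols.
d = 8
d(d+1)/2 = 8 * 9 / 2 = 36
Total = 8 * 36 = 288

288


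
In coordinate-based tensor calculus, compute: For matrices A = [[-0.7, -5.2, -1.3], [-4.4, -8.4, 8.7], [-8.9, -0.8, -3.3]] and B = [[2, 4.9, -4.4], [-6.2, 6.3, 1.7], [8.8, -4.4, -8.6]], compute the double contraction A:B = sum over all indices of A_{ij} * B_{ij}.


A:B = sum over all i,j of A_{ij} * B_{ij}.
Row 1: -0.7*2=-1.4, -5.2*4.9=-25.48, -1.3*-4.4=5.72 => row sum = -21.16
Row 2: -4.4*-6.2=27.28, -8.4*6.3=-52.92, 8.7*1.7=14.79 => row sum = -10.85
Row 3: -8.9*8.8=-78.32, -0.8*-4.4=3.52, -3.3*-8.6=28.38 => row sum = -46.42
Total = -21.16 + -10.85 + -46.42 = -78.43

-78.43


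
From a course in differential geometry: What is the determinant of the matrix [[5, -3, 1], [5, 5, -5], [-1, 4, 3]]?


Expanding along the first row, det(A) = a11*M_11 - a12*M_12 + a13*M_13, where M_1j is the (1,j) minor.
Minor M_11 = 5*3 - -5*4 = 35
Minor M_12 = 5*3 - -5*-1 = 10
Minor M_13 = 5*4 - 5*-1 = 25
det = 5*(35) - -3*(10) + 1*(25)
    = 175 - -30 + 25
    = 230

230


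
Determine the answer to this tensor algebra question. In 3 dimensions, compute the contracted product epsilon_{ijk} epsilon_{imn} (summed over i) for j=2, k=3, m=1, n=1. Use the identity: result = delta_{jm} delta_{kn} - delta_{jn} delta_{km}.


Using the identity: epsilon_{ijk} epsilon_{imn} = delta_{jm} delta_{kn} - delta_{jn} delta_{km}.
delta_{21} = 0
delta_{31} = 0
delta_{21} = 0
delta_{31} = 0
Result = 0 * 0 - 0 * 0 = 0 - 0 = 0

0


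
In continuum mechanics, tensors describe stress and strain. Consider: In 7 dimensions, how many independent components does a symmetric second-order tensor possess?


A symmetric rank-2 tensor in d dimensions has d(d+1)/2 independent components.
d = 7
d(d+1)/2 = 7 * 8 / 2 = 56 / 2 = 28

28


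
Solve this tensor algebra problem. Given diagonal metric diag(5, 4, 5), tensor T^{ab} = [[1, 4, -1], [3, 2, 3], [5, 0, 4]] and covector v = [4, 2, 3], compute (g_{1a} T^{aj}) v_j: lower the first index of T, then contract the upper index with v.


Step 1: lower the first index. For a diagonal metric, g_{ia} T^{aj} = g_{ii} T^{ij} (no sum on i).
g_{11} = 5
S_1{}^1 = 5 * T^{11} = 5 * 1 = 5
S_1{}^2 = 5 * T^{12} = 5 * 4 = 20
S_1{}^3 = 5 * T^{13} = 5 * -1 = -5
Step 2: contract S_1{}^j with v_j.
S_1{}^1 * v_1 = 5 * 4 = 20
S_1{}^2 * v_2 = 20 * 2 = 40
S_1{}^3 * v_3 = -5 * 3 = -15
Result = 20 + 40 + -15 = 45

45


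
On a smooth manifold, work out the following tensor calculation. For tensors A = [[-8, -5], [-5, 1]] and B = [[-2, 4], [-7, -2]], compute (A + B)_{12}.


Tensor addition is component-wise: (A + B)_{ij} = A_{ij} + B_{ij}.
A_{12} = -5
B_{12} = 4
(A + B)_{12} = -5 + 4 = -1

-1


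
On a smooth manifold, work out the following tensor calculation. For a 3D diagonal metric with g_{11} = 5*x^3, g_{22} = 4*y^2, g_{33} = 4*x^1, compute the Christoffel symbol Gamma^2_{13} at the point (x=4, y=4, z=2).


For a diagonal metric, Gamma^k_{ij} = (1/2) g^{kk} (dg_{ik}/dx_j + dg_{jk}/dx_i - dg_{ij}/dx_k).
The metric is diagonal, so g_{ab} = 0 for a != b.
At the given point: g_{11} = 320, g_{22} = 64, g_{33} = 16
g^{22} = 1/64
dg_{12}/dx_3 = 0 (off-diagonal)
dg_{32}/dx_1 = 0 (off-diagonal)
dg_{13}/dx_2 = 0 (off-diagonal)
Numerator = 0 + 0 - 0 = 0
Gamma^2_{13} = 0 / (2 * 64) = 0

0


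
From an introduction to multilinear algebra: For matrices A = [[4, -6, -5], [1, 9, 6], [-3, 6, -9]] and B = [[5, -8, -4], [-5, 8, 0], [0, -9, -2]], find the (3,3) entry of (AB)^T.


(AB)^T_{ij} = (AB)_{ji} = sum_k A_{jk} B_{ki}.
For i=3, j=3 we need (AB)_{33}:
A_{31} * B_{13} = -3 * -4 = 12
A_{32} * B_{23} = 6 * 0 = 0
A_{33} * B_{33} = -9 * -2 = 18
Sum = 12 + 0 + 18 = 30

30


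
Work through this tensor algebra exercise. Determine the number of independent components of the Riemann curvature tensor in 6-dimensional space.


The Riemann tensor in d dimensions has d^2(d^2 - 1)/12 independent components.
d = 6, so d^2 = 36
d^2 - 1 = 35
d^2(d^2 - 1) = 36 * 35 = 1260
Divide by 12: 1260 / 12 = 105

105


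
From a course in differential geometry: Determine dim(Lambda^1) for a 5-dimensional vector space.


The dimension of the space of p-forms on an n-dimensional space is C(n, p).
n = 5, p = 1
C(5, 1) = 5! / (1! * 4!) = 5

5


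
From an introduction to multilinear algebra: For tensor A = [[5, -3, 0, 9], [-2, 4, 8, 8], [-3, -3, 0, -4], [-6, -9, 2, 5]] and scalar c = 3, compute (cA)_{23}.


Scalar multiplication: (cA)_{ij} = c * A_{ij}.
c = 3
A_{23} = 8
(cA)_{23} = 3 * 8 = 24

24


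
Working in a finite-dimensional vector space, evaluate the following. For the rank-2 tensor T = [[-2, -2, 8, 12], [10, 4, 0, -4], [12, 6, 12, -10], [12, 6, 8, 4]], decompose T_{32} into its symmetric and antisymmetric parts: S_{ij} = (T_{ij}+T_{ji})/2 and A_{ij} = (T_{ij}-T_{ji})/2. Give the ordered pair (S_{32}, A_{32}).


T_{32} = 6
T_{23} = 0
S_{32} = (6 + 0)/2 = 6/2 = 3
A_{32} = (6 - 0)/2 = 6/2 = 3
Check: S + A = 3 + 3 = 6 = T_{32}.

(3, 3)


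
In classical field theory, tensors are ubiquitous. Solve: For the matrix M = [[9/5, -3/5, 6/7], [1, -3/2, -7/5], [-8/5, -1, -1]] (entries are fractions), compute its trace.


The trace is the sum of diagonal entries.
Diagonal: M[1,1] = 9/5, M[2,2] = -3/2, M[3,3] = -1
Tr(M) = 9/5 + -3/2 + -1
Computing step by step:
After adding M[1,1]: 9/5
After adding M[2,2]: 3/10
After adding M[3,3]: -7/10
Tr(M) = -7/10

-7/10


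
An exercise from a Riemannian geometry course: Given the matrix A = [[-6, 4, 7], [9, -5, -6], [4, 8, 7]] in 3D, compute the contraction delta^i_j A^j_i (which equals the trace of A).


The contraction (trace) of a rank-2 tensor is the sum of its diagonal elements.
Diagonal entries: A[1,1] = -6, A[2,2] = -5, A[3,3] = 7
Tr(A) = -6 + -5 + 7 = -4

-4


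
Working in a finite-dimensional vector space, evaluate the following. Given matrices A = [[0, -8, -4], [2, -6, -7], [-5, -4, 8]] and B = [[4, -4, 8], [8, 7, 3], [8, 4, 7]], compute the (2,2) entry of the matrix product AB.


(AB)_{ij} = sum_k A_{ik} B_{kj}.
For i=2, j=2:
A_{21} * B_{12} = 2 * -4 = -8
A_{22} * B_{22} = -6 * 7 = -42
A_{23} * B_{32} = -7 * 4 = -28
Sum = -8 + -42 + -28 = -78

-78


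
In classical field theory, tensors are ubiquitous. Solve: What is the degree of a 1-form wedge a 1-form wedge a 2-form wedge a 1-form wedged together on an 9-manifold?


The degree of a wedge product is the sum of the degrees of the individual forms.
Degrees: 1, 1, 2, 1
Total degree = 1 + 1 + 2 + 1 = 5

5


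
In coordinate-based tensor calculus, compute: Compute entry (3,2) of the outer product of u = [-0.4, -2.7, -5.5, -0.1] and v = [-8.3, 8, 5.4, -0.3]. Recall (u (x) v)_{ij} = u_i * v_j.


The outer product entry T_{ij} = u_i * v_j.
We need i=3, j=2.
u_3 = -5.5, v_2 = 8
T_{3,2} = -5.5 * 8 = -44

-44


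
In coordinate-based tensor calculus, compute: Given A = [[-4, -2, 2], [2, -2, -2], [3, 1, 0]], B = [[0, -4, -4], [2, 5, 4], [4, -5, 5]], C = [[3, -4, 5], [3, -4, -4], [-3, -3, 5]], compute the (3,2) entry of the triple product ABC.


(ABC)_{32} = sum_m (AB)_{3m} C_{m2}. First compute row 3 of AB.
(AB)_{31} = 3*0 + 1*2 + 0*4 = 2
(AB)_{32} = 3*-4 + 1*5 + 0*-5 = -7
(AB)_{33} = 3*-4 + 1*4 + 0*5 = -8
Now contract with column 2 of C:
(AB)_{31} * C_{12} = 2 * -4 = -8
(AB)_{32} * C_{22} = -7 * -4 = 28
(AB)_{33} * C_{32} = -8 * -3 = 24
(ABC)_{32} = -8 + 28 + 24 = 44

44


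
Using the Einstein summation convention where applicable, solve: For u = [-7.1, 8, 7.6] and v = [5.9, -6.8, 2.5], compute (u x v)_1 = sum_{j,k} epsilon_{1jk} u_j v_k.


(u x v)_1 = sum_{j,k} epsilon_{1jk} u_j v_k. Only permutations of (1,2,3) contribute; the two non-zero terms are:
eps_{123} u_2 v_3 = 1 * 8 * 2.5 = 20
eps_{132} u_3 v_2 = -1 * 7.6 * -6.8 = 51.68
(u x v)_1 = 71.68

71.68


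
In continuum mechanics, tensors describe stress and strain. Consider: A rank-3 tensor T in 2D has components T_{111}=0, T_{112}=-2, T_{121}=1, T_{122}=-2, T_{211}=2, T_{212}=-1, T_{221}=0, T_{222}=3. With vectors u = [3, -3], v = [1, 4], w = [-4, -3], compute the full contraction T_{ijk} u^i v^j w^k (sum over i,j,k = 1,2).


S = sum over i,j,k of T_{ijk} u_i v_j w_k. Expanding all 8 terms:
T_{111}*u_1*v_1*w_1 = 0*3*1*-4 = 0  (running total: 0)
T_{112}*u_1*v_1*w_2 = -2*3*1*-3 = 18  (running total: 18)
T_{121}*u_1*v_2*w_1 = 1*3*4*-4 = -48  (running total: -30)
T_{122}*u_1*v_2*w_2 = -2*3*4*-3 = 72  (running total: 42)
T_{211}*u_2*v_1*w_1 = 2*-3*1*-4 = 24  (running total: 66)
T_{212}*u_2*v_1*w_2 = -1*-3*1*-3 = -9  (running total: 57)
T_{221}*u_2*v_2*w_1 = 0*-3*4*-4 = 0  (running total: 57)
T_{222}*u_2*v_2*w_2 = 3*-3*4*-3 = 108  (running total: 165)
S = 165

165


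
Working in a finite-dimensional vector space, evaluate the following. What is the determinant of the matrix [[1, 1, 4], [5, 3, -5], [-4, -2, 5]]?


Expanding along the first row, det(A) = a11*M_11 - a12*M_12 + a13*M_13, where M_1j is the (1,j) minor.
Minor M_11 = 3*5 - -5*-2 = 5
Minor M_12 = 5*5 - -5*-4 = 5
Minor M_13 = 5*-2 - 3*-4 = 2
det = 1*(5) - 1*(5) + 4*(2)
    = 5 - 5 + 8
    = 8

8


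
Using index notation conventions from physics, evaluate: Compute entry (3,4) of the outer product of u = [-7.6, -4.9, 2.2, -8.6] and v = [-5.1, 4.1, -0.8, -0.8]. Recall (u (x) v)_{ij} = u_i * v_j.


The outer product entry T_{ij} = u_i * v_j.
We need i=3, j=4.
u_3 = 2.2, v_4 = -0.8
T_{3,4} = 2.2 * -0.8 = -1.76

-1.76


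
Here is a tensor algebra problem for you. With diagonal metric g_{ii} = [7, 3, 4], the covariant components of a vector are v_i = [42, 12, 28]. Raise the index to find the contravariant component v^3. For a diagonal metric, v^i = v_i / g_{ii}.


To raise an index with a diagonal metric: v^i = v_i / g_{ii}.
For index 3: v_3 = 28, g_{33} = 4
v^3 = 28 / 4 = 7

7


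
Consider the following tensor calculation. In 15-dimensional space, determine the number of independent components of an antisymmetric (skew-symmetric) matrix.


An antisymmetric rank-2 tensor satisfies A_{ij} = -A_{ji}, so diagonal entries are zero.
The independent components are the upper-triangular entries: C(n, 2) = n(n-1)/2.
n = 15
C(15, 2) = 15 * 14 / 2 = 210 / 2 = 105

105


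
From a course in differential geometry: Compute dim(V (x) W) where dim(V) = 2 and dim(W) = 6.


The dimension of a tensor product is the product of dimensions.
dim(V) = 2, dim(W) = 6
dim(V (x) W) = 2 * 6 = 12

12


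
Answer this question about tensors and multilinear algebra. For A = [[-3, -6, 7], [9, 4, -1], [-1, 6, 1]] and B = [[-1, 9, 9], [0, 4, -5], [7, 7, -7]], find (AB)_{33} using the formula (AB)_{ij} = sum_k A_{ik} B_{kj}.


(AB)_{ij} = sum_k A_{ik} B_{kj}.
For i=3, j=3:
A_{31} * B_{13} = -1 * 9 = -9
A_{32} * B_{23} = 6 * -5 = -30
A_{33} * B_{33} = 1 * -7 = -7
Sum = -9 + -30 + -7 = -46

-46


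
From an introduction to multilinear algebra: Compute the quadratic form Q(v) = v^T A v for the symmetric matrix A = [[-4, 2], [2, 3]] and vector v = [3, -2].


First compute Av:
(Av)_1 = -4*3 + 2*-2 = -16
(Av)_2 = 2*3 + 3*-2 = 0
Av = [-16, 0]
Then v^T (Av) = 3*-16 + -2*0
= -48 + 0 = -48

-48


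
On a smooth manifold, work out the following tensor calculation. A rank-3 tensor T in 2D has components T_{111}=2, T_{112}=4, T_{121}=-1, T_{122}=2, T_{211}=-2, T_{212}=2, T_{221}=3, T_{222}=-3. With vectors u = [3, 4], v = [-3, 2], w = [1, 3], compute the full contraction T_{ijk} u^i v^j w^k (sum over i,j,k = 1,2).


S = sum over i,j,k of T_{ijk} u_i v_j w_k. Expanding all 8 terms:
T_{111}*u_1*v_1*w_1 = 2*3*-3*1 = -18  (running total: -18)
T_{112}*u_1*v_1*w_2 = 4*3*-3*3 = -108  (running total: -126)
T_{121}*u_1*v_2*w_1 = -1*3*2*1 = -6  (running total: -132)
T_{122}*u_1*v_2*w_2 = 2*3*2*3 = 36  (running total: -96)
T_{211}*u_2*v_1*w_1 = -2*4*-3*1 = 24  (running total: -72)
T_{212}*u_2*v_1*w_2 = 2*4*-3*3 = -72  (running total: -144)
T_{221}*u_2*v_2*w_1 = 3*4*2*1 = 24  (running total: -120)
T_{222}*u_2*v_2*w_2 = -3*4*2*3 = -72  (running total: -192)
S = -192

-192


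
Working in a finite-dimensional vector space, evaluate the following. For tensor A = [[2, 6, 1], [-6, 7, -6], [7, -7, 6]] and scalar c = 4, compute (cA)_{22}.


Scalar multiplication: (cA)_{ij} = c * A_{ij}.
c = 4
A_{22} = 7
(cA)_{22} = 4 * 7 = 28

28


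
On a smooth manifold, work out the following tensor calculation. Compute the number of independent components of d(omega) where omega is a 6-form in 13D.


The exterior derivative of a p-form is a (p+1)-form.
Its number of independent components is C(n, p+1).
n = 13, p+1 = 7
C(13, 7) = 1716

1716


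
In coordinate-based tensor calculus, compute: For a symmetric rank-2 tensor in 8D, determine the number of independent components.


A symmetric rank-2 tensor in d dimensions has d(d+1)/2 independent components.
d = 8
d(d+1)/2 = 8 * 9 / 2 = 72 / 2 = 36

36


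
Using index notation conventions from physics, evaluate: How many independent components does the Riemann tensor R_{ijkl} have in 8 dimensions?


The Riemann tensor in d dimensions has d^2(d^2 - 1)/12 independent components.
d = 8, so d^2 = 64
d^2 - 1 = 63
d^2(d^2 - 1) = 64 * 63 = 4032
Divide by 12: 4032 / 12 = 336

336


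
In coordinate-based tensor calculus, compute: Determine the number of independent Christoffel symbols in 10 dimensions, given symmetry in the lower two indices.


Christoffel symbols Gamma^k_{ij} are symmetric in i,j, so there are d * d(d+1)/2 independent symbols.
d = 10
d(d+1)/2 = 10 * 11 / 2 = 55
Total = 10 * 55 = 550

550


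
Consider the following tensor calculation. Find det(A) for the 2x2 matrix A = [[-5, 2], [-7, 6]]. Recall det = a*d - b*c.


For a 2x2 matrix [[a, b], [c, d]], det = a*d - b*c.
a = -5, b = 2, c = -7, d = 6
a*d = -5 * 6 = -30
b*c = 2 * -7 = -14
det = -30 - -14 = -16

-16


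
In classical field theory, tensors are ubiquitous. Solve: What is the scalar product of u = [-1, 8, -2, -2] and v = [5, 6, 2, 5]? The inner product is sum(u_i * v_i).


The inner product u . v = sum of u_i * v_i.
Term-by-term: -1 * 5, 8 * 6, -2 * 2, -2 * 5
Products: -5, 48, -4, -10
Sum = -5 + 48 + -4 + -10 = 29

29


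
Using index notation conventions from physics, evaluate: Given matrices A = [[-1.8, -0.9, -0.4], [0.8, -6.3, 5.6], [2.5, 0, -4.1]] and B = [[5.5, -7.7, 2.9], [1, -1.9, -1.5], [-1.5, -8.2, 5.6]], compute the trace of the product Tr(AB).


Tr(AB) = sum_i (AB)_{ii} where (AB)_{ii} = sum_k A_{ik} B_{ki}.
(AB)_{11} = -1.8*5.5 + -0.9*1 + -0.4*-1.5 = -10.2
(AB)_{22} = 0.8*-7.7 + -6.3*-1.9 + 5.6*-8.2 = -40.11
(AB)_{33} = 2.5*2.9 + 0*-1.5 + -4.1*5.6 = -15.71
Tr(AB) = -10.2 + -40.11 + -15.71 = -66.02

-66.02


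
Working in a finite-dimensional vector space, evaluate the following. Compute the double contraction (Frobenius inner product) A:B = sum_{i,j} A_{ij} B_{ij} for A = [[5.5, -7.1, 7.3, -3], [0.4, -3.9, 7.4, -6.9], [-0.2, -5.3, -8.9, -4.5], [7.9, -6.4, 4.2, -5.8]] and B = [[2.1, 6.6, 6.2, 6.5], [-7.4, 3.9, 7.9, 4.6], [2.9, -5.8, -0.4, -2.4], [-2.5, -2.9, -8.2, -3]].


A:B = sum over all i,j of A_{ij} * B_{ij}.
Row 1: 5.5*2.1=11.55, -7.1*6.6=-46.86, 7.3*6.2=45.26, -3*6.5=-19.5 => row sum = -9.55
Row 2: 0.4*-7.4=-2.96, -3.9*3.9=-15.21, 7.4*7.9=58.46, -6.9*4.6=-31.74 => row sum = 8.55
Row 3: -0.2*2.9=-0.58, -5.3*-5.8=30.74, -8.9*-0.4=3.56, -4.5*-2.4=10.8 => row sum = 44.52
Row 4: 7.9*-2.5=-19.75, -6.4*-2.9=18.56, 4.2*-8.2=-34.44, -5.8*-3=17.4 => row sum = -18.23
Total = -9.55 + 8.55 + 44.52 + -18.23 = 25.29

25.29


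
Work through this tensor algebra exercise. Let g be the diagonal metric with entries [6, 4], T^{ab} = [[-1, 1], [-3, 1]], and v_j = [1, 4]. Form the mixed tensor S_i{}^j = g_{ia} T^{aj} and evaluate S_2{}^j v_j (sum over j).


Step 1: lower the first index. For a diagonal metric, g_{ia} T^{aj} = g_{ii} T^{ij} (no sum on i).
g_{22} = 4
S_2{}^1 = 4 * T^{21} = 4 * -3 = -12
S_2{}^2 = 4 * T^{22} = 4 * 1 = 4
Step 2: contract S_2{}^j with v_j.
S_2{}^1 * v_1 = -12 * 1 = -12
S_2{}^2 * v_2 = 4 * 4 = 16
Result = -12 + 16 = 4

4


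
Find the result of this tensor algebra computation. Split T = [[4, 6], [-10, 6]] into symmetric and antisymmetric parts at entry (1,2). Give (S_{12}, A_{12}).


T_{12} = 6
T_{21} = -10
S_{12} = (6 + -10)/2 = -4/2 = -2
A_{12} = (6 - -10)/2 = 16/2 = 8
Check: S + A = -2 + 8 = 6 = T_{12}.

(-2, 8)


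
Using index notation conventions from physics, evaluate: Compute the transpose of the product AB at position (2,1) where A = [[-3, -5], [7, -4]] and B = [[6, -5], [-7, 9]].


(AB)^T_{ij} = (AB)_{ji} = sum_k A_{jk} B_{ki}.
For i=2, j=1 we need (AB)_{12}:
A_{11} * B_{12} = -3 * -5 = 15
A_{12} * B_{22} = -5 * 9 = -45
Sum = 15 + -45 = -30

-30


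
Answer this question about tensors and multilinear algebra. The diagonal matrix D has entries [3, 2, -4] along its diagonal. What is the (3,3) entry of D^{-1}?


For a diagonal matrix, the inverse has entries (D^{-1})_{ii} = 1/d_{ii}.
The diagonal entries are: d_{11} = 3, d_{22} = 2, d_{33} = -4
We need (D^{-1})_{33} = 1/d_{33} = 1/-4 = -1/4

-1/4


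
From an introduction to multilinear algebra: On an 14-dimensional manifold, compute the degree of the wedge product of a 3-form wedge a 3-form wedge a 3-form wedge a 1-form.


The degree of a wedge product is the sum of the degrees of the individual forms.
Degrees: 3, 3, 3, 1
Total degree = 3 + 3 + 3 + 1 = 10

10


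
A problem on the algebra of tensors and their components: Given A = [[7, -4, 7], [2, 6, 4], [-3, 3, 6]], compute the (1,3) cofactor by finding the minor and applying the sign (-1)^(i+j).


To find cofactor C_{13}, delete row 1 and column 3.
The resulting 2x2 submatrix is: [[2, 6], [-3, 3]]
Minor M_{13} = 2*3 - 6*-3
  = 6 - -18 = 24
Sign = (-1)^(1+3) = (-1)^4 = 1
Cofactor C_{13} = 1 * 24 = 24

24


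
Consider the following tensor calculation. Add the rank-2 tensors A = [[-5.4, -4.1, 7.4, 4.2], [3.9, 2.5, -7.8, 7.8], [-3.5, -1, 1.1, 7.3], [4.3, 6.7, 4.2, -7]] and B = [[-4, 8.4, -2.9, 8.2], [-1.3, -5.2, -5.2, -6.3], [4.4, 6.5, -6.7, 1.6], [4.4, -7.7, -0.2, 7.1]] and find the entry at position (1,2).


Tensor addition is component-wise: (A + B)_{ij} = A_{ij} + B_{ij}.
A_{12} = -4.1
B_{12} = 8.4
(A + B)_{12} = -4.1 + 8.4 = 4.3

4.3


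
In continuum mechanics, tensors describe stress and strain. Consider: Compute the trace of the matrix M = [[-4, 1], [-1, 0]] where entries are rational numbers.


The trace is the sum of diagonal entries.
Diagonal: M[1,1] = -4, M[2,2] = 0
Tr(M) = -4 + 0
Computing step by step:
After adding M[1,1]: -4
After adding M[2,2]: -4
Tr(M) = -4

-4


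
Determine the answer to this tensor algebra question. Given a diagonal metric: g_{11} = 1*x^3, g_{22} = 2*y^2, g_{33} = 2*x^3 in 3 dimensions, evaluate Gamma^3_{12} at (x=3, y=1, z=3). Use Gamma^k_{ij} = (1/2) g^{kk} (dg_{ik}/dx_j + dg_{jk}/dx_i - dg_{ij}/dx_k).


For a diagonal metric, Gamma^k_{ij} = (1/2) g^{kk} (dg_{ik}/dx_j + dg_{jk}/dx_i - dg_{ij}/dx_k).
The metric is diagonal, so g_{ab} = 0 for a != b.
At the given point: g_{11} = 27, g_{22} = 2, g_{33} = 54
g^{33} = 1/54
dg_{13}/dx_2 = 0 (off-diagonal)
dg_{23}/dx_1 = 0 (off-diagonal)
dg_{12}/dx_3 = 0 (off-diagonal)
Numerator = 0 + 0 - 0 = 0
Gamma^3_{12} = 0 / (2 * 54) = 0

0


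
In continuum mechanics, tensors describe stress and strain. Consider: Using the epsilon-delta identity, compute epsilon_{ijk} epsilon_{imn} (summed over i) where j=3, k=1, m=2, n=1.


Using the identity: epsilon_{ijk} epsilon_{imn} = delta_{jm} delta_{kn} - delta_{jn} delta_{km}.
delta_{32} = 0
delta_{11} = 1
delta_{31} = 0
delta_{12} = 0
Result = 0 * 1 - 0 * 0 = 0 - 0 = 0

0


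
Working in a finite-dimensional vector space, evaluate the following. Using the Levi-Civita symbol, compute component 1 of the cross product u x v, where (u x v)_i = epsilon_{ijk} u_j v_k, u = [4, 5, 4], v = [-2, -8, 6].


(u x v)_1 = sum_{j,k} epsilon_{1jk} u_j v_k. Only permutations of (1,2,3) contribute; the two non-zero terms are:
eps_{123} u_2 v_3 = 1 * 5 * 6 = 30
eps_{132} u_3 v_2 = -1 * 4 * -8 = 32
(u x v)_1 = 62

62


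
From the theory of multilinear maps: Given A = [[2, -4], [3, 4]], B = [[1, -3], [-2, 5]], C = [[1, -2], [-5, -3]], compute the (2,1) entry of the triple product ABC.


(ABC)_{21} = sum_m (AB)_{2m} C_{m1}. First compute row 2 of AB.
(AB)_{21} = 3*1 + 4*-2 = -5
(AB)_{22} = 3*-3 + 4*5 = 11
Now contract with column 1 of C:
(AB)_{21} * C_{11} = -5 * 1 = -5
(AB)_{22} * C_{21} = 11 * -5 = -55
(ABC)_{21} = -5 + -55 = -60

-60


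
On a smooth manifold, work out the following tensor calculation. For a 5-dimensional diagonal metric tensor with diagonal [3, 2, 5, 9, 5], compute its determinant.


For a diagonal metric, the determinant is the product of diagonal entries.
Diagonal entries: 3, 2, 5, 9, 5
det(g) = 3 * 2 * 5 * 9 * 5 = 1350

1350


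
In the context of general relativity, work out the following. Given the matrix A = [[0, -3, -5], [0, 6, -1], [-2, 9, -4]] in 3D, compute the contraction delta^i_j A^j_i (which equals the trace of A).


The contraction (trace) of a rank-2 tensor is the sum of its diagonal elements.
Diagonal entries: A[1,1] = 0, A[2,2] = 6, A[3,3] = -4
Tr(A) = 0 + 6 + -4 = 2

2


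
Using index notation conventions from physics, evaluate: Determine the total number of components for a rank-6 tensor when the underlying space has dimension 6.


The number of components of a rank-r tensor in d dimensions is d^r.
Here d = 6 and r = 6.
6^6 = 46656

46656


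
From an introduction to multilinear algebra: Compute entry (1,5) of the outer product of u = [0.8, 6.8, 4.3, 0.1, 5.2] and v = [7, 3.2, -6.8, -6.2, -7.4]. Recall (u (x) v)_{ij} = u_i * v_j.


The outer product entry T_{ij} = u_i * v_j.
We need i=1, j=5.
u_1 = 0.8, v_5 = -7.4
T_{1,5} = 0.8 * -7.4 = -5.92

-5.92
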